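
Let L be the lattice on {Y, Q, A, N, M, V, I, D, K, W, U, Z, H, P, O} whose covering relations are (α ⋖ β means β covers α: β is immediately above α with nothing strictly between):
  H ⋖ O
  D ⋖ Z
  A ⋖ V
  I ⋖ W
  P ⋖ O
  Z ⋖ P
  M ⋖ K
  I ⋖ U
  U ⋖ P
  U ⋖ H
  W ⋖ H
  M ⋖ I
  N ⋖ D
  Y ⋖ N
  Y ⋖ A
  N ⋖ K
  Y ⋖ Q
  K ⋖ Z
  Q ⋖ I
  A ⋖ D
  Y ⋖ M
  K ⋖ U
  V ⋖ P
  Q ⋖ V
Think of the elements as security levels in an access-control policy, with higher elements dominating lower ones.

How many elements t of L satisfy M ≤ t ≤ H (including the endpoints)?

The interval [M, H] = {H, I, K, M, U, W}, which has 6 elements.

6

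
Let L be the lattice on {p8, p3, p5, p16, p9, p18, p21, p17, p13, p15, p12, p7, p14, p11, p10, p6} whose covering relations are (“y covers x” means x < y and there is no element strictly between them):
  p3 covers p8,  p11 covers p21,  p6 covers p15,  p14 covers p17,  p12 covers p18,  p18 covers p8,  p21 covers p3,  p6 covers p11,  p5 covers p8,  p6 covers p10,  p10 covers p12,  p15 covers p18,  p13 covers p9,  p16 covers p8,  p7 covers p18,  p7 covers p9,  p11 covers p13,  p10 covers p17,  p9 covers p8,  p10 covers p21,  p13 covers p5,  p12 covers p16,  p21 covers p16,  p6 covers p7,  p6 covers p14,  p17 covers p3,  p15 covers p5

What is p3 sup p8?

p3

Common upper bounds of {p3, p8}: p10, p11, p14, p17, p21, p3, p6.
The least among these is p3.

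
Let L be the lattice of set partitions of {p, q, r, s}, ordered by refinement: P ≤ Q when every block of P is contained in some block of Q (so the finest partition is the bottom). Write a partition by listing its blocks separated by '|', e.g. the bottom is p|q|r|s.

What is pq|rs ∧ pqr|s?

The meet (common refinement) of pq|rs and pqr|s intersects blocks pairwise, giving pq|r|s.

pq|r|s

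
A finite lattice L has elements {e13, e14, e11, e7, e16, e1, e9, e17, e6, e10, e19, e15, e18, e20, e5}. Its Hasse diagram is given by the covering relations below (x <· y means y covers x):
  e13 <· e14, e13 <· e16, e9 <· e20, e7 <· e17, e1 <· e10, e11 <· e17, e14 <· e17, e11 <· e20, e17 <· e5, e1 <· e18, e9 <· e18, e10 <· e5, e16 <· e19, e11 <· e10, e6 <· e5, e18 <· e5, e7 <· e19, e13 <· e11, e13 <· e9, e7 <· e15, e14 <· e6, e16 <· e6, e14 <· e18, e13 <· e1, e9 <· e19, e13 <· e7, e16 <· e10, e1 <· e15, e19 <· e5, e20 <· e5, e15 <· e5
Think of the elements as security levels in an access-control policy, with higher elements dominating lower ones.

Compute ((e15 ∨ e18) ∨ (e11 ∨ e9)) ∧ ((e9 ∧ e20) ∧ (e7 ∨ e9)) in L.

e9

e15 ∨ e18 = e5
e11 ∨ e9 = e20
e5 ∨ e20 = e5
e9 ∧ e20 = e9
e7 ∨ e9 = e19
e9 ∧ e19 = e9
e5 ∧ e9 = e9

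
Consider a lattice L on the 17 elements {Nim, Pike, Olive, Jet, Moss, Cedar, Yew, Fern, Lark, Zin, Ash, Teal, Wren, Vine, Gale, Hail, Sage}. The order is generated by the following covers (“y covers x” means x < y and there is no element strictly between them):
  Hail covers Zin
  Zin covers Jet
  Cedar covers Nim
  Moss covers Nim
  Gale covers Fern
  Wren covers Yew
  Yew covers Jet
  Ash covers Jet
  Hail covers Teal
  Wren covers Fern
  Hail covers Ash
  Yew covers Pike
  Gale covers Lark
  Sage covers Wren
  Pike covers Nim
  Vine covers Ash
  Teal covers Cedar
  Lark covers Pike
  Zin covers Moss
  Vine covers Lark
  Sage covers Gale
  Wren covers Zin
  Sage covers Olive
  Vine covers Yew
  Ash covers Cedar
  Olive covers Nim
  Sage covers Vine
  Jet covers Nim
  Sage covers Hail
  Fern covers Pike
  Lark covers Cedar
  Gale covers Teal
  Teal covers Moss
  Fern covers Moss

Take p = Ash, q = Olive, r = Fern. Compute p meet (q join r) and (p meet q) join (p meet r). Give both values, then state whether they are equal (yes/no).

Ash; Nim; no

q join r = Sage, so p meet (q join r) = Ash meet Sage = Ash.
p meet q = Nim and p meet r = Nim, so (p meet q) join (p meet r) = Nim join Nim = Nim.
Equal: no.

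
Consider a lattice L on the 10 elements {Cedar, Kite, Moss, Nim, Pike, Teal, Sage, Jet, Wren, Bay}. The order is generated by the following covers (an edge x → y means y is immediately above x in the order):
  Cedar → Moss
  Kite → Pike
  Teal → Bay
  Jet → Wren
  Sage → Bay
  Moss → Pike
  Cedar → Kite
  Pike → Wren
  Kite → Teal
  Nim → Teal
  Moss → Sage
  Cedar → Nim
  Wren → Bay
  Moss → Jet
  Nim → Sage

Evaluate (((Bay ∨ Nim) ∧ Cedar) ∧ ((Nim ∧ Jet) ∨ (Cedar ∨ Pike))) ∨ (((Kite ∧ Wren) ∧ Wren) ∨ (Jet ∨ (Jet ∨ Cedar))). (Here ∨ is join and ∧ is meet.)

Wren

Bay ∨ Nim = Bay
Bay ∧ Cedar = Cedar
Nim ∧ Jet = Cedar
Cedar ∨ Pike = Pike
Cedar ∨ Pike = Pike
Cedar ∧ Pike = Cedar
Kite ∧ Wren = Kite
Kite ∧ Wren = Kite
Jet ∨ Cedar = Jet
Jet ∨ Jet = Jet
Kite ∨ Jet = Wren
Cedar ∨ Wren = Wren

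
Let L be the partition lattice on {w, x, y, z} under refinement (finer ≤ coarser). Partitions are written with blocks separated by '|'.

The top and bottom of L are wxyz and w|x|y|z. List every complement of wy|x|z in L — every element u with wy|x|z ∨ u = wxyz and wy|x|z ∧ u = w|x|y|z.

Need u with wy|x|z ∨ u = wxyz and wy|x|z ∧ u = w|x|y|z.
Checking each element gives: wxz|y, wx|yz, wz|xy, w|xyz.

wxz|y, wx|yz, wz|xy, w|xyz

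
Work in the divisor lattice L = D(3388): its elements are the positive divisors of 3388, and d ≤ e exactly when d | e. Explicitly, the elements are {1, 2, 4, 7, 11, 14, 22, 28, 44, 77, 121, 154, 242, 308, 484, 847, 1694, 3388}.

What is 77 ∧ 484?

In the divisibility order, the meet is the greatest common divisor: gcd(77, 484) = 11.

11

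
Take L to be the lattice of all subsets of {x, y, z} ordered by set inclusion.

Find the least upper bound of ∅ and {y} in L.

{y}

Common upper bounds of {∅, {y}}: {x,y,z}, {x,y}, {y,z}, {y}.
The least among these is {y}.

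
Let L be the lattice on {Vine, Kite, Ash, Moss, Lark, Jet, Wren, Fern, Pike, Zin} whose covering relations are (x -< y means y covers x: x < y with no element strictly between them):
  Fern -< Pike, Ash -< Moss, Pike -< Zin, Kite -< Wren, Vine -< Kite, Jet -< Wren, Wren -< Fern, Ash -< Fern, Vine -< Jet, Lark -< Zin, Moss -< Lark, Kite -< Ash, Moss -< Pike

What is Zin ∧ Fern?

Fern

Common lower bounds of {Zin, Fern}: Ash, Fern, Jet, Kite, Vine, Wren.
The greatest among these is Fern.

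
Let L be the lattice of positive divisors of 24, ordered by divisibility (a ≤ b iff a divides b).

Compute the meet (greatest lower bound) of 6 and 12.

6

Common lower bounds of {6, 12}: 1, 2, 3, 6.
The greatest among these is 6.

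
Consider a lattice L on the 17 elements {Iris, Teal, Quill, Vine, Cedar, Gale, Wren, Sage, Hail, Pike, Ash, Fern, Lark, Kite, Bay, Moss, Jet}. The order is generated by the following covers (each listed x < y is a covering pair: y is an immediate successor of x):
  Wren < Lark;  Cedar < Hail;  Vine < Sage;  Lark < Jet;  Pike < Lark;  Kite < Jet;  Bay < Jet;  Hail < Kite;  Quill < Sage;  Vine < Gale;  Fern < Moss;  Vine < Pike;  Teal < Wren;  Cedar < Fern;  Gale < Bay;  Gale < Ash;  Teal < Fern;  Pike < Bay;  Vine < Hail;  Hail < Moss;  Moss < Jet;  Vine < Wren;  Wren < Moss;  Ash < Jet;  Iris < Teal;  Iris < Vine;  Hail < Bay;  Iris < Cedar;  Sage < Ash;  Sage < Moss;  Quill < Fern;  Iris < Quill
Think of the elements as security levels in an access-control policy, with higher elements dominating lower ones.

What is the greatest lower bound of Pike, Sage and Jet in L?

Common lower bounds of {Pike, Sage, Jet}: Iris, Vine.
The greatest among these is Vine.

Vine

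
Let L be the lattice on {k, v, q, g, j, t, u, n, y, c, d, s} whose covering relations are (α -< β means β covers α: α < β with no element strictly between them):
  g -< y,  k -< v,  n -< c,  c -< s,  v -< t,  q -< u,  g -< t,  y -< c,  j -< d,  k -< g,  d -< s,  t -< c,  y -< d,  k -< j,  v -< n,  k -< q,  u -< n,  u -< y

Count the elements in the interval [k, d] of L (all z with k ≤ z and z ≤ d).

7

The interval [k, d] = {d, g, j, k, q, u, y}, which has 7 elements.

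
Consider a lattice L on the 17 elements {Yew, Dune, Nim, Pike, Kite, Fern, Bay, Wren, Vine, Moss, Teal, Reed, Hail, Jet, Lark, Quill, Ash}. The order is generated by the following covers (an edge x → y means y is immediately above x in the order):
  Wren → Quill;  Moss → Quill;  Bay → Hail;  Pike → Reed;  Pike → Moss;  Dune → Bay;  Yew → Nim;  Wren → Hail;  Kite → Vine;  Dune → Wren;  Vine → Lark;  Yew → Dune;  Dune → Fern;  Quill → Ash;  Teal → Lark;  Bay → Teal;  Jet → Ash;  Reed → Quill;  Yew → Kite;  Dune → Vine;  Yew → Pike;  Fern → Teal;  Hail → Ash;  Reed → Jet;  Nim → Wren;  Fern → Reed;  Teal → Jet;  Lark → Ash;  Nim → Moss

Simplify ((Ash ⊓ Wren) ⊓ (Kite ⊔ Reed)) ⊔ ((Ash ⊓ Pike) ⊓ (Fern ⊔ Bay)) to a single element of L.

Wren

Ash ∧ Wren = Wren
Kite ∨ Reed = Ash
Wren ∧ Ash = Wren
Ash ∧ Pike = Pike
Fern ∨ Bay = Teal
Pike ∧ Teal = Yew
Wren ∨ Yew = Wren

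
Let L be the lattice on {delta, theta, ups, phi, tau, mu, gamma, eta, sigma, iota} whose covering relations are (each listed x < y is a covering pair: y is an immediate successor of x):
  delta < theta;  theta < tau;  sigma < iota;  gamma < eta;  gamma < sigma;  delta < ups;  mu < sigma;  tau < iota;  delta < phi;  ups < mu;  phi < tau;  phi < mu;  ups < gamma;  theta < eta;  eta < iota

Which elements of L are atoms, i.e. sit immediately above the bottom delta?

The atoms are exactly the elements that cover delta: phi, theta, ups.

phi, theta, ups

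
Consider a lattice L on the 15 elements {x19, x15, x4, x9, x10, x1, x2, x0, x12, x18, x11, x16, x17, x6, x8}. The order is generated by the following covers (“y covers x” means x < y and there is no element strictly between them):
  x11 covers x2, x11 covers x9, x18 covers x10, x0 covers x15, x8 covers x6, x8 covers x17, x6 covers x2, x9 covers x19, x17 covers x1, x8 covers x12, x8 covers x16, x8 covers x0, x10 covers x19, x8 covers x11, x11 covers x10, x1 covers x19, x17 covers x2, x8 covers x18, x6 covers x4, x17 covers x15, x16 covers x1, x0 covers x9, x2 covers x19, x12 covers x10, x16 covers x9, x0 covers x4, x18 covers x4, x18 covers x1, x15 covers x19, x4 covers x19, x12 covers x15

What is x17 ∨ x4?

Common upper bounds of {x17, x4}: x8.
The least among these is x8.

x8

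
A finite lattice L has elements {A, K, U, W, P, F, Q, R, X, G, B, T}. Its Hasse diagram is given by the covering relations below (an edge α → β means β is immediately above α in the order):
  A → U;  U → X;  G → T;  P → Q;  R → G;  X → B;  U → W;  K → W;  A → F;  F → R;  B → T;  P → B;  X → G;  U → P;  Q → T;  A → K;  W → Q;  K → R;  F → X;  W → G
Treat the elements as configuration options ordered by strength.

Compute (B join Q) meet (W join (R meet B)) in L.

G

B ∨ Q = T
R ∧ B = F
W ∨ F = G
T ∧ G = G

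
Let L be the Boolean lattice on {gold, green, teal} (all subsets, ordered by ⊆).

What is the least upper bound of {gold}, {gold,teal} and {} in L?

Under ⊆, join is union: {gold} ∪ {gold,teal} ∪ {} = {gold,teal}.

{gold,teal}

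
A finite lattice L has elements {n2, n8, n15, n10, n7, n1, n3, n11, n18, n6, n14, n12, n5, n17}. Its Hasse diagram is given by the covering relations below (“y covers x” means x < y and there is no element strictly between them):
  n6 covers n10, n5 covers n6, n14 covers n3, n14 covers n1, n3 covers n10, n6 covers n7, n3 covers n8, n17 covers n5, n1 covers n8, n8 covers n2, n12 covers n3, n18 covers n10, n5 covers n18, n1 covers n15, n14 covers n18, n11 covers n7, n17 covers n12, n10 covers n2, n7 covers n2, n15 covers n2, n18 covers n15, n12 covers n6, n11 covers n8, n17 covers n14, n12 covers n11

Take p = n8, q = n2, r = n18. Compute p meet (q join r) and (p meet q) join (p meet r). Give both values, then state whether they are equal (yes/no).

n2; n2; yes

q join r = n18, so p meet (q join r) = n8 meet n18 = n2.
p meet q = n2 and p meet r = n2, so (p meet q) join (p meet r) = n2 join n2 = n2.
Equal: yes.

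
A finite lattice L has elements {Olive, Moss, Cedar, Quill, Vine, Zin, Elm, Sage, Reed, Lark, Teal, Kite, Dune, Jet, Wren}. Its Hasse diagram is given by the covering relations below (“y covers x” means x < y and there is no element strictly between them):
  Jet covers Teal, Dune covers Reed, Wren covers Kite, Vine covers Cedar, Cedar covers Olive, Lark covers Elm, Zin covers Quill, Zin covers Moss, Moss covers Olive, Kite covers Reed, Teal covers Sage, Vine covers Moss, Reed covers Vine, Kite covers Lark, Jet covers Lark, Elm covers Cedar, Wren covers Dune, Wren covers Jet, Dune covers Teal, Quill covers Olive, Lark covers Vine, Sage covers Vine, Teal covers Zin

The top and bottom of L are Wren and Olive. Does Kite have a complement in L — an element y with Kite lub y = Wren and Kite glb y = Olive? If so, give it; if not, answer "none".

Need y with Kite ∨ y = Wren and Kite ∧ y = Olive.
Checking each element gives: Quill.

Quill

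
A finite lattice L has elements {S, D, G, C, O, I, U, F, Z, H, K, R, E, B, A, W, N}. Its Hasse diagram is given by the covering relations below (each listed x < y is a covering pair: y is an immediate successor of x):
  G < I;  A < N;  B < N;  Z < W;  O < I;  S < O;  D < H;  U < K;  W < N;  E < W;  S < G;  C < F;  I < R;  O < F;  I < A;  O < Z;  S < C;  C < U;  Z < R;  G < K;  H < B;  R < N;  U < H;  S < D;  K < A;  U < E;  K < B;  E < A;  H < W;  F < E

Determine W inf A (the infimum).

E

Common lower bounds of {W, A}: C, E, F, O, S, U.
The greatest among these is E.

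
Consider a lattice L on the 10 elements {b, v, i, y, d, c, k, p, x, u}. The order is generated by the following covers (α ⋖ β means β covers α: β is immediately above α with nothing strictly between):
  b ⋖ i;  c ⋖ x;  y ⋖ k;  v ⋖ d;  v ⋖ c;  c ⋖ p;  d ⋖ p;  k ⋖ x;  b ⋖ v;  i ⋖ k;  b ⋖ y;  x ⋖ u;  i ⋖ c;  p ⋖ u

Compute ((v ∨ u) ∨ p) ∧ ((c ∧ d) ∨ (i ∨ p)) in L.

p

v ∨ u = u
u ∨ p = u
c ∧ d = v
i ∨ p = p
v ∨ p = p
u ∧ p = p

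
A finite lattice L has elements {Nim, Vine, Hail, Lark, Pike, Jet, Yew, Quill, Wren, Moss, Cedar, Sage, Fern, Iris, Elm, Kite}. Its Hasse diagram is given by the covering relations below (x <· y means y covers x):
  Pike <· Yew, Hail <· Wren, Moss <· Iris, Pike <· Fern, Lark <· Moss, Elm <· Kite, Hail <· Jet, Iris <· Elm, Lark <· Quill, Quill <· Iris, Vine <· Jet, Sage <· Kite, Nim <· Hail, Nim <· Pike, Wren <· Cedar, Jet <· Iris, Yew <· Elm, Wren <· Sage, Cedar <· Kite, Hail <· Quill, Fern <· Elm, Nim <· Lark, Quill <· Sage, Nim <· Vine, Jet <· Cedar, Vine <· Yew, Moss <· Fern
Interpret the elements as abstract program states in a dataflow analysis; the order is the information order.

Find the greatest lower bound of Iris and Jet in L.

Common lower bounds of {Iris, Jet}: Hail, Jet, Nim, Vine.
The greatest among these is Jet.

Jet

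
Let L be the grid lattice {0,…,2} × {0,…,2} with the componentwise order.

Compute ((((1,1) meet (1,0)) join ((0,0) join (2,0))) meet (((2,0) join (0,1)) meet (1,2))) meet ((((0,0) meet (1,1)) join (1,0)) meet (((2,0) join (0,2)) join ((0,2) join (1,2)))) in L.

(1,0)

(1,1) ∧ (1,0) = (1,0)
(0,0) ∨ (2,0) = (2,0)
(1,0) ∨ (2,0) = (2,0)
(2,0) ∨ (0,1) = (2,1)
(2,1) ∧ (1,2) = (1,1)
(2,0) ∧ (1,1) = (1,0)
(0,0) ∧ (1,1) = (0,0)
(0,0) ∨ (1,0) = (1,0)
(2,0) ∨ (0,2) = (2,2)
(0,2) ∨ (1,2) = (1,2)
(2,2) ∨ (1,2) = (2,2)
(1,0) ∧ (2,2) = (1,0)
(1,0) ∧ (1,0) = (1,0)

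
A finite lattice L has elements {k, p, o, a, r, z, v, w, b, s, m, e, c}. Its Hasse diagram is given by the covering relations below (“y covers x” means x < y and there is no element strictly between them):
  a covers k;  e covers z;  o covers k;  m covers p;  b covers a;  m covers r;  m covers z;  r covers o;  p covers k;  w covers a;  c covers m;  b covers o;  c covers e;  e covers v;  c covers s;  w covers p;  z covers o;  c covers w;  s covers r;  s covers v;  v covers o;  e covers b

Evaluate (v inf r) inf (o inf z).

v ∧ r = o
o ∧ z = o
o ∧ o = o

o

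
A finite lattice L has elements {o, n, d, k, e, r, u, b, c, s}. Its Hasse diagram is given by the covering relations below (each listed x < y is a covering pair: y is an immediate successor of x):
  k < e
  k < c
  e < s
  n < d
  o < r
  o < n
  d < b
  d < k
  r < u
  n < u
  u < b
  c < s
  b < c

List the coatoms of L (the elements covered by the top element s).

The coatoms are exactly the elements covered by s: c, e.

c, e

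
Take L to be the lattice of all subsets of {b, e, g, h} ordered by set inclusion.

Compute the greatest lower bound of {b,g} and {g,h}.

Under ⊆, meet is intersection: {b,g} ∩ {g,h} = {g}.

{g}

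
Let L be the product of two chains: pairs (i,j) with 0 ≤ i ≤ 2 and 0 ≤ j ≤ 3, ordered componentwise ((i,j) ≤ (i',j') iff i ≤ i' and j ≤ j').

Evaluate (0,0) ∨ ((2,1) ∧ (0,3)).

(0,1)

(2,1) ∧ (0,3) = (0,1)
(0,0) ∨ (0,1) = (0,1)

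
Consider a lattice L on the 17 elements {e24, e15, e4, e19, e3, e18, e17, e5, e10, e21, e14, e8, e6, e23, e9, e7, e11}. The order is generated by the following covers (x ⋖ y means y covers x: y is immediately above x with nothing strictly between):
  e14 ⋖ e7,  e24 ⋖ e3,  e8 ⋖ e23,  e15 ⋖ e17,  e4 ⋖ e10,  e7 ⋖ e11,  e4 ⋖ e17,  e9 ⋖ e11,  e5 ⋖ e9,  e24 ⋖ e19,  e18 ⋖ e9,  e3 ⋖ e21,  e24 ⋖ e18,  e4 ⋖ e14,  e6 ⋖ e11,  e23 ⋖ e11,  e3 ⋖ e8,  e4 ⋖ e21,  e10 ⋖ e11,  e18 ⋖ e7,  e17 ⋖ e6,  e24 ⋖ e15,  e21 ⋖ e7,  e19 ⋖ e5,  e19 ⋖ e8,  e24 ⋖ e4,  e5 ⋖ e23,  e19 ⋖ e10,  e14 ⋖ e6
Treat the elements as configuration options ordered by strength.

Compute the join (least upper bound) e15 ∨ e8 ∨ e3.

Common upper bounds of {e15, e8, e3}: e11.
The least among these is e11.

e11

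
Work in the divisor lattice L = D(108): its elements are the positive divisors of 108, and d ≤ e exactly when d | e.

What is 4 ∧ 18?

2

Common lower bounds of {4, 18}: 1, 2.
The greatest among these is 2.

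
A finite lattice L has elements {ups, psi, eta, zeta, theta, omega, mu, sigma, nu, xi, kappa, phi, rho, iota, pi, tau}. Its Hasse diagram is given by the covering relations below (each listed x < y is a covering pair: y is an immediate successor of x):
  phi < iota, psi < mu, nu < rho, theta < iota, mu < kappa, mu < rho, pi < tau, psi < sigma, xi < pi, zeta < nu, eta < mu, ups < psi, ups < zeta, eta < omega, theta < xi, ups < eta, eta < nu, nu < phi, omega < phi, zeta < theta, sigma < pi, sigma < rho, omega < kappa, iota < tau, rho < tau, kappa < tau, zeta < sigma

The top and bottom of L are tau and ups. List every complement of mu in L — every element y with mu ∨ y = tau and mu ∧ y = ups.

Need y with mu ∨ y = tau and mu ∧ y = ups.
Checking each element gives: theta, xi.

theta, xi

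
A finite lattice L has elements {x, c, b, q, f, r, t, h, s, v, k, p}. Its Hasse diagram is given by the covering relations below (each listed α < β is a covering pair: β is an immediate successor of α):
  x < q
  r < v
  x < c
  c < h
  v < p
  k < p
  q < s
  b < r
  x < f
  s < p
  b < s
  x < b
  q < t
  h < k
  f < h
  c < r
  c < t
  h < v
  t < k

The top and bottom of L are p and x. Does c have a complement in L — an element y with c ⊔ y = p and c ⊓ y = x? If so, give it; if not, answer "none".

Need y with c ∨ y = p and c ∧ y = x.
Checking each element gives: s.

s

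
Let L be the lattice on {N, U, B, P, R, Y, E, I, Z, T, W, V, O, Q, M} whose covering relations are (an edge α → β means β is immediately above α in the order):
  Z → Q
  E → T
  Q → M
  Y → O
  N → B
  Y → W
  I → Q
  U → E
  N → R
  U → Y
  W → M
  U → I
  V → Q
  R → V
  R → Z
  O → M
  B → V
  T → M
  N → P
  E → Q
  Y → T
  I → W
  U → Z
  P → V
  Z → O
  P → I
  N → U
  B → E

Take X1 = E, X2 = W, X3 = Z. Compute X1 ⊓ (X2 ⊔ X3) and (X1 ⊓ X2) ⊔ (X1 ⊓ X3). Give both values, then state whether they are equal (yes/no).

E; U; no

X2 ⊔ X3 = M, so X1 ⊓ (X2 ⊔ X3) = E ⊓ M = E.
X1 ⊓ X2 = U and X1 ⊓ X3 = U, so (X1 ⊓ X2) ⊔ (X1 ⊓ X3) = U ⊔ U = U.
Equal: no.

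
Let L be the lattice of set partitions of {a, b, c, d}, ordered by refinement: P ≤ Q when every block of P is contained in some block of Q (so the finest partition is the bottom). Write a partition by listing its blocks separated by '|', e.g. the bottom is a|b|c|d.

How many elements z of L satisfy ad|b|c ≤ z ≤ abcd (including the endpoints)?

5

The interval [ad|b|c, abcd] = {abcd, abd|c, acd|b, ad|bc, ad|b|c}, which has 5 elements.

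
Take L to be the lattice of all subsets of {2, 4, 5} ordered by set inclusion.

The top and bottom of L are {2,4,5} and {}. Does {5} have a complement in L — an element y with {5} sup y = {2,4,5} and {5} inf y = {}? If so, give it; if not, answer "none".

{2,4}

Need y with {5} ∨ y = {2,4,5} and {5} ∧ y = {}.
Checking each element gives: {2,4}.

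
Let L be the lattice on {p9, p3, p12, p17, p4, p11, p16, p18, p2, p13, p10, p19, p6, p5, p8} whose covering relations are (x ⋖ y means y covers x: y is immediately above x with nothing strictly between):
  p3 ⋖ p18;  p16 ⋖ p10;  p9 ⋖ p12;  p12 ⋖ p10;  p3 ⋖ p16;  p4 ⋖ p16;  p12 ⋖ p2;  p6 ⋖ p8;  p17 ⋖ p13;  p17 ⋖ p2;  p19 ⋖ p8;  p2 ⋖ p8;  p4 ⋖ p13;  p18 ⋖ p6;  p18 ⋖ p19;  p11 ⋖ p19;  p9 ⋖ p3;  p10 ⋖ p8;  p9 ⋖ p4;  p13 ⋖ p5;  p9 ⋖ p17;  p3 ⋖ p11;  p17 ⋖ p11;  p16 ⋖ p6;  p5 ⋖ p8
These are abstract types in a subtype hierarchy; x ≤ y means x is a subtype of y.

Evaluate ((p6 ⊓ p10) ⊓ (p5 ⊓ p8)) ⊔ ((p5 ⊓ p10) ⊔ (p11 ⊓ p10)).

p16

p6 ∧ p10 = p16
p5 ∧ p8 = p5
p16 ∧ p5 = p4
p5 ∧ p10 = p4
p11 ∧ p10 = p3
p4 ∨ p3 = p16
p4 ∨ p16 = p16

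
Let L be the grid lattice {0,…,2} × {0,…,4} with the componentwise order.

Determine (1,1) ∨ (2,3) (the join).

(2,3)

Common upper bounds of {(1,1), (2,3)}: (2,3), (2,4).
The least among these is (2,3).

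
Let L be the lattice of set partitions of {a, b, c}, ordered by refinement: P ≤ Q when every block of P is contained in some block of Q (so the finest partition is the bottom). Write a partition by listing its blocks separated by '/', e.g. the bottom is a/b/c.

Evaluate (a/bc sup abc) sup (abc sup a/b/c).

a/bc ∨ abc = abc
abc ∨ a/b/c = abc
abc ∨ abc = abc

abc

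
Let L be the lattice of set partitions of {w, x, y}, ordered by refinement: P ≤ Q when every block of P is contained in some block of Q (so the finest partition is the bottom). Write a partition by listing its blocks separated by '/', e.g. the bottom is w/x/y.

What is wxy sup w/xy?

wxy

The join of wxy and w/xy merges any blocks that overlap across the partitions, giving wxy.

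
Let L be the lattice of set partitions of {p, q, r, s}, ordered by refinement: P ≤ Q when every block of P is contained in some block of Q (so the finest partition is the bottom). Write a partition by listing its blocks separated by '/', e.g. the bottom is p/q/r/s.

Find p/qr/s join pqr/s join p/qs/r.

pqrs

The join of p/qr/s, pqr/s, p/qs/r merges any blocks that overlap across the partitions, giving pqrs.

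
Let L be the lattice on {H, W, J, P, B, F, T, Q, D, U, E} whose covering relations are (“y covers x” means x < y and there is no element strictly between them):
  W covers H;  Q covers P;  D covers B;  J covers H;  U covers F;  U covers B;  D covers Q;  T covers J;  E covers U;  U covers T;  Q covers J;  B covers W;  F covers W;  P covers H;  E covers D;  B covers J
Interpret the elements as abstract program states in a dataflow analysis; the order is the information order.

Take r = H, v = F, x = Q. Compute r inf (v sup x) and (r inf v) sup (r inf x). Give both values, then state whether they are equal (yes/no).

H; H; yes

v sup x = E, so r inf (v sup x) = H inf E = H.
r inf v = H and r inf x = H, so (r inf v) sup (r inf x) = H sup H = H.
Equal: yes.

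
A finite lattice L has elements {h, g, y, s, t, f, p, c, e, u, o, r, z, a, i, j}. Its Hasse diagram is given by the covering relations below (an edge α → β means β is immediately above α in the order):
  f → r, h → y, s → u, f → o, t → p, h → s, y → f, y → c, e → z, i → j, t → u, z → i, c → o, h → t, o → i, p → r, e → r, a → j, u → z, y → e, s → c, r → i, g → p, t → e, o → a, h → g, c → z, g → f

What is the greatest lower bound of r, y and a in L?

y

Common lower bounds of {r, y, a}: h, y.
The greatest among these is y.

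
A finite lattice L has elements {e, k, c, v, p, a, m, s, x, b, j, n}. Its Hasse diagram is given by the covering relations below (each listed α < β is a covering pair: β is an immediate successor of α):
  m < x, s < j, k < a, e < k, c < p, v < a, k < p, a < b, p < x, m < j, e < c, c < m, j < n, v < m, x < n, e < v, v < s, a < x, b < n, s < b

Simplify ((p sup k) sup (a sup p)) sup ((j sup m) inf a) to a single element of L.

x

p ∨ k = p
a ∨ p = x
p ∨ x = x
j ∨ m = j
j ∧ a = v
x ∨ v = x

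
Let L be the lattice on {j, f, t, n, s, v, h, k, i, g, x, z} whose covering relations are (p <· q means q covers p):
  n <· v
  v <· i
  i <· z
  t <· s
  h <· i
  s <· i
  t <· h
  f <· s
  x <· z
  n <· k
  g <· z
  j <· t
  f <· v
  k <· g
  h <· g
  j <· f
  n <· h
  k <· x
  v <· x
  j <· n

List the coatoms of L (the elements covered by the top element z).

The coatoms are exactly the elements covered by z: g, i, x.

g, i, x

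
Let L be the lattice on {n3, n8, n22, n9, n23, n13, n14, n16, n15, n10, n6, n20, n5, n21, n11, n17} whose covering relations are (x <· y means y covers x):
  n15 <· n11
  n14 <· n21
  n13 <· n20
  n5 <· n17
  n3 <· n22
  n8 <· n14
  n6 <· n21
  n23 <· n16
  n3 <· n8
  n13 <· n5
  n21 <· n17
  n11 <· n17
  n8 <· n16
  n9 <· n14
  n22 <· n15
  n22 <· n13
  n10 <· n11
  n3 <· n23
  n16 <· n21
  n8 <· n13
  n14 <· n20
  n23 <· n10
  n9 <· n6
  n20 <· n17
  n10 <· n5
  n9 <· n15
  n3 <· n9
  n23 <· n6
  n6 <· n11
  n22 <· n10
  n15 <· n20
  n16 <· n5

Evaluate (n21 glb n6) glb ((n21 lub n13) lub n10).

n6

n21 ∧ n6 = n6
n21 ∨ n13 = n17
n17 ∨ n10 = n17
n6 ∧ n17 = n6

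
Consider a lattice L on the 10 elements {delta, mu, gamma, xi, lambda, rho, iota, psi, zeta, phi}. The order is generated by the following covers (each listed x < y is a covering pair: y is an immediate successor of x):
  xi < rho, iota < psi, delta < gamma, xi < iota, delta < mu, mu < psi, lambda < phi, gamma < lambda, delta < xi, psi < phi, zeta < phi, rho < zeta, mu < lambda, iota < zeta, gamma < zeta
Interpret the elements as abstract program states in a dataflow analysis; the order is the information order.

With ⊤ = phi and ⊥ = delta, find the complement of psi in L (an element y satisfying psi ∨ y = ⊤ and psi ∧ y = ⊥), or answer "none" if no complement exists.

gamma

Need y with psi ∨ y = phi and psi ∧ y = delta.
Checking each element gives: gamma.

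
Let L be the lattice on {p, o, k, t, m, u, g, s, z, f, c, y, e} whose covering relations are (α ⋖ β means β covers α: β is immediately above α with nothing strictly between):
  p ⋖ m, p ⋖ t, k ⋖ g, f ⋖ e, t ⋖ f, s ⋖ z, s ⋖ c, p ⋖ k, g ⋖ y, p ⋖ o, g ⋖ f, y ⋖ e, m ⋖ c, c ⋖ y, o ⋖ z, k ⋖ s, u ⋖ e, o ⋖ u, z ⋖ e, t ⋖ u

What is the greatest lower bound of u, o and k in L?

p

Common lower bounds of {u, o, k}: p.
The greatest among these is p.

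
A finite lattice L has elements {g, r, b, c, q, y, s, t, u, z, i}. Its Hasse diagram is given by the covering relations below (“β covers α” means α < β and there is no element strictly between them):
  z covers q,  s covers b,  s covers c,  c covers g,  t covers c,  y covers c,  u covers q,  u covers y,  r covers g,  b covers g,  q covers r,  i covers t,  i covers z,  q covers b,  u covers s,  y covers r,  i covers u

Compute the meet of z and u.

q

Common lower bounds of {z, u}: b, g, q, r.
The greatest among these is q.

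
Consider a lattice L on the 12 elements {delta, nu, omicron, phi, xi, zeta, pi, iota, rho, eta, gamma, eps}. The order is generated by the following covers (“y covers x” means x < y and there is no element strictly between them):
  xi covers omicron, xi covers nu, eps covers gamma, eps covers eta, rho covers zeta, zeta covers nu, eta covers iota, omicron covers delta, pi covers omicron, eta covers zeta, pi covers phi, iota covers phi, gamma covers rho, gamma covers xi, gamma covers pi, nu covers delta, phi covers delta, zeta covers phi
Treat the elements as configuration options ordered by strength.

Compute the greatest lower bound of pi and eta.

phi

Common lower bounds of {pi, eta}: delta, phi.
The greatest among these is phi.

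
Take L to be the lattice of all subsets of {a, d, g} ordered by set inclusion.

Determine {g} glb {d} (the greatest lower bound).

{}

Under ⊆, meet is intersection: {g} ∩ {d} = {}.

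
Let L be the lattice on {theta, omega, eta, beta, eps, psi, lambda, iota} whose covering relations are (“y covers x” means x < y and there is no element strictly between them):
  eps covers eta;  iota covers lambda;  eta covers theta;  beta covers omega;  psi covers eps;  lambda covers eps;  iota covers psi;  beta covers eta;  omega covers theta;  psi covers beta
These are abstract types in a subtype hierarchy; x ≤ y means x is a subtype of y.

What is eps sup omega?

Common upper bounds of {eps, omega}: iota, psi.
The least among these is psi.

psi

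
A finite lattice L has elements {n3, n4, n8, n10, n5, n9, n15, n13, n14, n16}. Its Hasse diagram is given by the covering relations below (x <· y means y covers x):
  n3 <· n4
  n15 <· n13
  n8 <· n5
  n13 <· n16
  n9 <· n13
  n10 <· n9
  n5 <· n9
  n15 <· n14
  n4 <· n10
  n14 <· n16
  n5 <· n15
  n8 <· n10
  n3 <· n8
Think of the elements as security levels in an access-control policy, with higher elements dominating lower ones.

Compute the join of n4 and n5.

n9

Common upper bounds of {n4, n5}: n13, n16, n9.
The least among these is n9.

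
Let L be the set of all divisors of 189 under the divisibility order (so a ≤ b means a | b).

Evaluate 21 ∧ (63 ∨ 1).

21

63 ∨ 1 = 63
21 ∧ 63 = 21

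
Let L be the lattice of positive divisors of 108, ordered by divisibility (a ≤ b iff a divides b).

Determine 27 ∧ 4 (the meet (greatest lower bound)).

1

In the divisibility order, the meet is the greatest common divisor: gcd(27, 4) = 1.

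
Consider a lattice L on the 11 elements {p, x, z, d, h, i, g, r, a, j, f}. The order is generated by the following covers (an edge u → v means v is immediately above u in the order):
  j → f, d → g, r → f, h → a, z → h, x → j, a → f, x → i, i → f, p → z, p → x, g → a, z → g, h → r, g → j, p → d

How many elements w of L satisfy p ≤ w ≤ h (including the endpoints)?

3

The interval [p, h] = {h, p, z}, which has 3 elements.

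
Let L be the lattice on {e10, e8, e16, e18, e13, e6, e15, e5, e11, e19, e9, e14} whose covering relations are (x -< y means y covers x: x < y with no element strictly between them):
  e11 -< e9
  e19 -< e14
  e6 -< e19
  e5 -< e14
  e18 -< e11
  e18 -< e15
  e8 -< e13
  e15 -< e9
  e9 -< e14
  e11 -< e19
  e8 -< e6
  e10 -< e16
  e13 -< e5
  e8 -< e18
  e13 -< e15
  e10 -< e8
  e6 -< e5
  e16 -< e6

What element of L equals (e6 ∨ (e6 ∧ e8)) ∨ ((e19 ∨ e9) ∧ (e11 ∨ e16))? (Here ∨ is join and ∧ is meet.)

e19

e6 ∧ e8 = e8
e6 ∨ e8 = e6
e19 ∨ e9 = e14
e11 ∨ e16 = e19
e14 ∧ e19 = e19
e6 ∨ e19 = e19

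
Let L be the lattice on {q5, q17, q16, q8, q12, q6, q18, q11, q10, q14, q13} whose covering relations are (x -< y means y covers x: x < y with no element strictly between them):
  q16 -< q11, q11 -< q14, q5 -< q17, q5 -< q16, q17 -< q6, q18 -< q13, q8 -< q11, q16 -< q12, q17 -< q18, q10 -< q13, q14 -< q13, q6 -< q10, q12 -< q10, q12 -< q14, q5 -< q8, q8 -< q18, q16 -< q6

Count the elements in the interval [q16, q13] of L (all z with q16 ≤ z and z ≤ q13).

The interval [q16, q13] = {q10, q11, q12, q13, q14, q16, q6}, which has 7 elements.

7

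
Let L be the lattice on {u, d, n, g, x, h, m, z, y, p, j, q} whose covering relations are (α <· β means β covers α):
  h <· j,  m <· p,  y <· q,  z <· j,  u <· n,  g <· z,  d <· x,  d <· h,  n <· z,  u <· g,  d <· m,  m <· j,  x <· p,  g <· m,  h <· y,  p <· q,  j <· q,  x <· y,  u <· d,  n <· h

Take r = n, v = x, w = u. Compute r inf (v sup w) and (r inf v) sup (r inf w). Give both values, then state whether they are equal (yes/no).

u; u; yes

v sup w = x, so r inf (v sup w) = n inf x = u.
r inf v = u and r inf w = u, so (r inf v) sup (r inf w) = u sup u = u.
Equal: yes.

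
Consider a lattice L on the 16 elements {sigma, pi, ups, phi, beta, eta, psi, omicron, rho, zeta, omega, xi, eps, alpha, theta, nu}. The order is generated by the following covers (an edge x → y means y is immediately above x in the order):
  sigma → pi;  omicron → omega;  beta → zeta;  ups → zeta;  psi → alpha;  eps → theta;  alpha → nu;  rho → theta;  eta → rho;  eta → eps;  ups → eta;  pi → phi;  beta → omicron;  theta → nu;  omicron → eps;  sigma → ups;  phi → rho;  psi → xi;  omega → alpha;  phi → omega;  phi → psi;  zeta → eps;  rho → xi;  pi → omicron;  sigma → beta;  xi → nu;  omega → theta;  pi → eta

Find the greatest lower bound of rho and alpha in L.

Common lower bounds of {rho, alpha}: phi, pi, sigma.
The greatest among these is phi.

phi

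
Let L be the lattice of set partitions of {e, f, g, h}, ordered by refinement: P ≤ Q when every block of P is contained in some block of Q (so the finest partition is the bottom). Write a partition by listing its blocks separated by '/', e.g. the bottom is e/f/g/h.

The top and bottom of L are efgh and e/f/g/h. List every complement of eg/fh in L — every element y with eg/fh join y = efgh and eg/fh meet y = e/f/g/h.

e/f/gh, e/fg/h, ef/g/h, ef/gh, eh/f/g, eh/fg

Need y with eg/fh ∨ y = efgh and eg/fh ∧ y = e/f/g/h.
Checking each element gives: e/f/gh, e/fg/h, ef/g/h, ef/gh, eh/f/g, eh/fg.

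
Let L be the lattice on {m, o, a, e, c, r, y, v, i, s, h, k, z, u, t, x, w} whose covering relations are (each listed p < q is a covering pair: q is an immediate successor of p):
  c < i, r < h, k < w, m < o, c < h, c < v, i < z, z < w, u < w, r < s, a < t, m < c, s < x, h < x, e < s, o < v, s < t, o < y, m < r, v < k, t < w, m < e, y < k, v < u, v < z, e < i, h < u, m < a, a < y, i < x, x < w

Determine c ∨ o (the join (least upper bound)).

Common upper bounds of {c, o}: k, u, v, w, z.
The least among these is v.

v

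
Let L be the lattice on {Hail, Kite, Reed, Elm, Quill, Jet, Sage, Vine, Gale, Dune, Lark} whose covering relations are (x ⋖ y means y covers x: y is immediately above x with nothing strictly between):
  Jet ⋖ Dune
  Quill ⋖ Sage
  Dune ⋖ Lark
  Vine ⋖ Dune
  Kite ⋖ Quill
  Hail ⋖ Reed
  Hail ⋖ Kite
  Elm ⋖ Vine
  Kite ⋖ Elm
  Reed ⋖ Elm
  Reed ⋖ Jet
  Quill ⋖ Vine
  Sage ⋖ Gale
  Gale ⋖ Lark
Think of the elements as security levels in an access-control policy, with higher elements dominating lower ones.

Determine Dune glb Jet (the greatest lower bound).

Jet

Common lower bounds of {Dune, Jet}: Hail, Jet, Reed.
The greatest among these is Jet.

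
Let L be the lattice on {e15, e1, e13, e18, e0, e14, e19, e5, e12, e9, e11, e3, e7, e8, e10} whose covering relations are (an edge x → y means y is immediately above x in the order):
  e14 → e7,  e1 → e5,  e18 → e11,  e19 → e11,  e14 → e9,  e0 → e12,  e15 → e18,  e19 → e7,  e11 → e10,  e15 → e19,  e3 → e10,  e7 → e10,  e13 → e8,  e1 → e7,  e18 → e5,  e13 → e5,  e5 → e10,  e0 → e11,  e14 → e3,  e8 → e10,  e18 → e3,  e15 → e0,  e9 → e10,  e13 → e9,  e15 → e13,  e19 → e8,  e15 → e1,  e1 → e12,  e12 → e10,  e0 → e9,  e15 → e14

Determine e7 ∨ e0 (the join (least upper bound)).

e10

Common upper bounds of {e7, e0}: e10.
The least among these is e10.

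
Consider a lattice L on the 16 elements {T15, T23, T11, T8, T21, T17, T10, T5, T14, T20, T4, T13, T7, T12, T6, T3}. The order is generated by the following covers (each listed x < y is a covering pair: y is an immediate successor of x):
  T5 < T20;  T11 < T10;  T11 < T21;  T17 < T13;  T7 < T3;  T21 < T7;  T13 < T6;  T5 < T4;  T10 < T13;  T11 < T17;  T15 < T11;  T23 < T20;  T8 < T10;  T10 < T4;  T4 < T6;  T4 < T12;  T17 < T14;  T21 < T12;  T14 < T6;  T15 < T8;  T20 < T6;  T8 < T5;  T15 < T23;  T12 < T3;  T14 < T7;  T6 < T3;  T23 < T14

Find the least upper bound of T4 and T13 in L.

Common upper bounds of {T4, T13}: T3, T6.
The least among these is T6.

T6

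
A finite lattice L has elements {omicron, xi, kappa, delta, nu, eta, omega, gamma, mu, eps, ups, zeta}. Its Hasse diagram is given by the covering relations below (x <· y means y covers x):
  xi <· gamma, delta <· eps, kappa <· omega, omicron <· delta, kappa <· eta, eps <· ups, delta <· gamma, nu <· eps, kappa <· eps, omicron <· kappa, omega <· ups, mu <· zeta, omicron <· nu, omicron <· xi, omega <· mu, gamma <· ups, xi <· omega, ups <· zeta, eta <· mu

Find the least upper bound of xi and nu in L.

ups

Common upper bounds of {xi, nu}: ups, zeta.
The least among these is ups.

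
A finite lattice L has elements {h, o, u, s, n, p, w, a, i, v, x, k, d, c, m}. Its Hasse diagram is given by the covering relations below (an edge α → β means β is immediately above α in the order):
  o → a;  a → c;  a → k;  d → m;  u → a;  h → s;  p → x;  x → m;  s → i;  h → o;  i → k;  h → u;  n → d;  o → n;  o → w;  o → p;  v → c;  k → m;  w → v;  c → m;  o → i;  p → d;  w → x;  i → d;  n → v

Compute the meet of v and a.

o

Common lower bounds of {v, a}: h, o.
The greatest among these is o.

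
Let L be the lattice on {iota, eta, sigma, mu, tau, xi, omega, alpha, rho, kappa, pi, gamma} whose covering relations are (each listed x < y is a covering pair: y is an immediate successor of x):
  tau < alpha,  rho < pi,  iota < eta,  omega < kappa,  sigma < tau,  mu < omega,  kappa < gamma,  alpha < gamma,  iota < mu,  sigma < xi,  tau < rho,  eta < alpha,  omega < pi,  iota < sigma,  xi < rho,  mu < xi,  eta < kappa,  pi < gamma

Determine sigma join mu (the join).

Common upper bounds of {sigma, mu}: gamma, pi, rho, xi.
The least among these is xi.

xi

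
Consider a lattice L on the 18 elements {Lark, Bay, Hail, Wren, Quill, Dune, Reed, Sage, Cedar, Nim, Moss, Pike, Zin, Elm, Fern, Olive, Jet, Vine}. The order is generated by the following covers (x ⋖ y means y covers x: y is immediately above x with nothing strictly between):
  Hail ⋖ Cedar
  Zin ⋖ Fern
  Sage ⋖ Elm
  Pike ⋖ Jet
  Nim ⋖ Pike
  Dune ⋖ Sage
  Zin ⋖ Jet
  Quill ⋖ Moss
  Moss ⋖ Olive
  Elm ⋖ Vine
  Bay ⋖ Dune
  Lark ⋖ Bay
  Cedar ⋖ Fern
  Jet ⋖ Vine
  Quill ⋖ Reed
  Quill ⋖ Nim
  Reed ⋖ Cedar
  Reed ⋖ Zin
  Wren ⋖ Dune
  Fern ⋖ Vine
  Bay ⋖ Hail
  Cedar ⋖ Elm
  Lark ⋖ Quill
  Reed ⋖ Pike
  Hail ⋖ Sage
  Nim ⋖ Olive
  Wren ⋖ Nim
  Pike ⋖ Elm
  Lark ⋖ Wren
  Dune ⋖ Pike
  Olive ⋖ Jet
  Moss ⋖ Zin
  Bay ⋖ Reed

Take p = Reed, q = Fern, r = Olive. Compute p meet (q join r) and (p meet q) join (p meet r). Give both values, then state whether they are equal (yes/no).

Reed; Reed; yes

q join r = Vine, so p meet (q join r) = Reed meet Vine = Reed.
p meet q = Reed and p meet r = Quill, so (p meet q) join (p meet r) = Reed join Quill = Reed.
Equal: yes.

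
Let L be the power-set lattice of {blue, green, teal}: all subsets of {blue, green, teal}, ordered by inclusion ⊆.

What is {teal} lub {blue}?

Common upper bounds of {{teal}, {blue}}: {blue,green,teal}, {blue,teal}.
The least among these is {blue,teal}.

{blue,teal}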